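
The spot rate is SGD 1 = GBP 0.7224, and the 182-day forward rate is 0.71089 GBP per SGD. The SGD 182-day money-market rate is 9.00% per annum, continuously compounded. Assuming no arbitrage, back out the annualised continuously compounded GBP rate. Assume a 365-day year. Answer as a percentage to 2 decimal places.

5.78%

T = 182/365 years.
CIP gives F = S · g_GBP/g_SGD, so g_GBP/g_SGD = 0.71089/0.7224 = 0.9840670.
SGD growth factor: e^(0.0900×182/365) = 1.0458989.
That pins the GBP growth at 1.0292346.
r = ln(1.0292346)/(182/365) = 0.057789 → 5.78%.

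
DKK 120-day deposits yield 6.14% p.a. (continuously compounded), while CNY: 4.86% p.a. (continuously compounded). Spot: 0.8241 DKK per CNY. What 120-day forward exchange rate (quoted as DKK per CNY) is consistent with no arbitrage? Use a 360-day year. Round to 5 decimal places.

0.82762

T = 120/360 years.
DKK growth factor: e^(0.0614×120/360) = 1.0206775.
Growth of 1 CNY over T: e^(0.0486×120/360) = 1.0163319.
So F = 0.8241 × 1.0206775 / 1.0163319 = 0.8276237 (DKK/CNY).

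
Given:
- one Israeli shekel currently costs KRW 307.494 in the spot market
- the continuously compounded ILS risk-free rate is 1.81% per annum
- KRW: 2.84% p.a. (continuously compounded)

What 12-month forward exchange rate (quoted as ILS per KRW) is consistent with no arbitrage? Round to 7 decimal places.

T = 1 year.
Growth of 1 KRW over T: e^(0.0284×1) = 1.0288071.
ILS accumulates by e^(0.0181×1) = 1.0182648.
Forward (KRW per ILS) = 307.494 × 1.0288071 / 1.0182648 = 310.6775.
Invert for ILS per KRW: 1 / 310.6775 = 0.0032188.

0.0032188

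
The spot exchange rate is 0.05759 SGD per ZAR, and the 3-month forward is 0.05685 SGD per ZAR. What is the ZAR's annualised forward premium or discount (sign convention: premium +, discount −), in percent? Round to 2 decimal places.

T = 3/12 years.
Period premium: (0.05685 − 0.05759)/0.05759 = -0.0128495.
×(1/T) gives -5.14% p.a.

-5.14%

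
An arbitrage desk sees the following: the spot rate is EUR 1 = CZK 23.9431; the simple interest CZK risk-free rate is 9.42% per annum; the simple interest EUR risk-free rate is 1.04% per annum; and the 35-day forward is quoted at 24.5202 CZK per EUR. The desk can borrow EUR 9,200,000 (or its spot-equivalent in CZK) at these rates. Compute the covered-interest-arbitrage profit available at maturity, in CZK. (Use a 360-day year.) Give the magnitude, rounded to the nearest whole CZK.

CZK 3,520,047

T = 35/360 years.
Keep in EUR, deliver into the forward: 9,200,000·1.00101111111·24.5202 = CZK 225,813,932.35.
Swap to CZK now, deposit: 9,200,000·23.9431·1.00915833333 = CZK 222,293,885.79.
The quoted forward overvalues EUR, so borrow CZK, buy EUR at spot, deposit the EUR at 1.04%, and sell the proceeds forward at 24.5202.
The gap between the two covered legs is CZK 3,520,047.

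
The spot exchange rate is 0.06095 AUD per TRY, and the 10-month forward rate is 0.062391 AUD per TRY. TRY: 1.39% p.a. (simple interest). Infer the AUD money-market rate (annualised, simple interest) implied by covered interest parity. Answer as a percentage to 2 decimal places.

4.26%

T = 10/12 years.
CIP gives F = S · g_AUD/g_TRY, so g_AUD/g_TRY = 0.062391/0.06095 = 1.0236423.
The TRY side grows by 1 + 0.0139×10/12 = 1.0115833.
Hence g_AUD = 1.0354995.
(1.0354995 − 1)/T = 0.042599, i.e. 4.26%.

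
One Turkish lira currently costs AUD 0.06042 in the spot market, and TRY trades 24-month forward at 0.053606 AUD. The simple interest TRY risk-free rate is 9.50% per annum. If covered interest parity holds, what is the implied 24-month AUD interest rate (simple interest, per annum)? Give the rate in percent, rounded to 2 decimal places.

T = 2 years.
CIP gives F = S · g_AUD/g_TRY, so g_AUD/g_TRY = 0.053606/0.06042 = 0.8872228.
The TRY side grows by 1 + 0.0950×2 = 1.190000.
That pins the AUD growth at 1.0557951.
r = (1.0557951 − 1)/2 = 0.027898 → 2.79%.

2.79%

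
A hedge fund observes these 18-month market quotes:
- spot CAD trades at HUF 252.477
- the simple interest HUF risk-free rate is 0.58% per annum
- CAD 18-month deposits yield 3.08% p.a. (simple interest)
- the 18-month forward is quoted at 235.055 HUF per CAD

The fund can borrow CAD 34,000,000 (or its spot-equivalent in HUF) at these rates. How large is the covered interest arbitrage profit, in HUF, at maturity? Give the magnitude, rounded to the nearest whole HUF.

T = 18/12 years.
Invest the CAD and cover forward: 34,000,000 × 1.046200 × 235.055 = HUF 8,361,094,394.00.
Convert at spot and invest in HUF: 34,000,000 × 252.477 × 1.008700 = HUF 8,658,900,696.60.
The quoted forward undervalues CAD, so borrow CAD, convert to HUF at spot, deposit the HUF at 0.58%, and buy CAD forward at 235.055 to cover the loan.
Profit = 8,658,900,696.60 − 8,361,094,394.00 = HUF 297,806,303.

HUF 297,806,303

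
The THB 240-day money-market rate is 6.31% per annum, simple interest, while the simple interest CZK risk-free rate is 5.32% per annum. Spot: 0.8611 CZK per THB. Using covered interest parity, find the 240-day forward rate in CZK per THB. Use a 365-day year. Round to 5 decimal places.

0.85572

T = 240/365 years.
Growth of 1 CZK over T: 1 + 0.0532×240/365 = 1.0349808.
THB accumulates by 1 + 0.0631×240/365 = 1.0414904.
So F = 0.8611 × 1.0349808 / 1.0414904 = 0.8557179 (CZK/THB).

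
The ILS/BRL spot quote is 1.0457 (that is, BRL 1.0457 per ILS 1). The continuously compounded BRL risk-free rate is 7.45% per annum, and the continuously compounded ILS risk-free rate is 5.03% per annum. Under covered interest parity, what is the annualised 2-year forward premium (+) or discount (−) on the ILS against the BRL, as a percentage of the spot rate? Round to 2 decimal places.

+2.48%

T = 2 years.
F = S · g_BRL/g_ILS = 1.0457 × 1.160673/1.1058342 = 1.0975567.
(F − S)/S ÷ T = (1.0975567 − 1.0457)/1.0457/2 = 0.024795 → 2.48%.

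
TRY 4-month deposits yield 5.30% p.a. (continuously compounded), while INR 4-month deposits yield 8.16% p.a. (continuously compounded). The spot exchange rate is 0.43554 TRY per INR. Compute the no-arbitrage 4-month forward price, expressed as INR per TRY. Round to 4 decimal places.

T = 4/12 years.
TRY accumulates by e^(0.0530×4/12) = 1.0178236.
INR growth factor: e^(0.0816×4/12) = 1.0275733.
So F = 0.43554 × 1.0178236 / 1.0275733 = 0.4314076 (TRY/INR).
Quoted the other way: 1/0.4314076 = 2.3180 INR per TRY.

2.3180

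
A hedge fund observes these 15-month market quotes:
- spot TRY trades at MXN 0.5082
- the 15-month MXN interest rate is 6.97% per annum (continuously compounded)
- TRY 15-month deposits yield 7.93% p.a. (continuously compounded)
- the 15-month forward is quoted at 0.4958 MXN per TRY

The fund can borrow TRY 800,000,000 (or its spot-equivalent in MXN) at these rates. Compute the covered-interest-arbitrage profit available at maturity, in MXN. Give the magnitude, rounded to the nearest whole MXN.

T = 15/12 years.
Keep in TRY, deliver into the forward: 800,000,000·1.10420431647·0.4958 = MXN 437,971,600.08.
Swap to MXN now, deposit: 800,000,000·0.5082·1.09103305033 = MXN 443,570,396.94.
The quoted forward undervalues TRY, so borrow TRY, convert to MXN at spot, deposit the MXN at 6.97%, and buy TRY forward at 0.4958 to cover the loan.
Profit = 443,570,396.94 − 437,971,600.08 = MXN 5,598,797.

MXN 5,598,797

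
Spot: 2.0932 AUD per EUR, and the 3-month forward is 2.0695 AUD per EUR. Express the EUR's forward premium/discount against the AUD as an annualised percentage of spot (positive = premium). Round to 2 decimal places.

T = 3/12 years.
Period premium: (2.0695 − 2.0932)/2.0932 = -0.0113224.
Annualise by dividing by T: -0.0113224 / (3/12) = -0.045290 → -4.53%.

-4.53%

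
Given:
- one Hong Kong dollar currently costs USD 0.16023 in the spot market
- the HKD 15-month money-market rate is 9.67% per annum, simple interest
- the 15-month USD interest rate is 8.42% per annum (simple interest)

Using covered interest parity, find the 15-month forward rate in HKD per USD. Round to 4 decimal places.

6.3293

T = 15/12 years.
Growth of 1 USD over T: 1 + 0.0842×15/12 = 1.105250.
HKD growth factor: 1 + 0.0967×15/12 = 1.120875.
CIP: F = S · (grow USD)/(grow HKD) = 0.16023 × 1.105250/1.120875 = 0.1579964 USD per HKD.
Quoted the other way: 1/0.1579964 = 6.3293 HKD per USD.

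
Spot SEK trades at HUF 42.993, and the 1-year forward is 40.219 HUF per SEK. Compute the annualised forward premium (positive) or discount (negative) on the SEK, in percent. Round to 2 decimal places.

-6.45%

T = 1 year.
SEK trades forward at -6.45221% vs spot over the period.
Per annum: -0.0645221 / 1 = -0.064522 = -6.45%.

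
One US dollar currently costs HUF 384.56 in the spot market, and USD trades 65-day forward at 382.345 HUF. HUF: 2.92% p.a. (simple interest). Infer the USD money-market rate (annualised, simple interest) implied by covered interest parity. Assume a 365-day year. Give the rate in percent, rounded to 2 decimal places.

T = 65/365 years.
CIP gives F = S · g_HUF/g_USD, so g_HUF/g_USD = 382.345/384.56 = 0.9942402.
HUF growth factor: 1 + 0.0292×65/365 = 1.005200.
So the USD growth factor = 1.0110233.
r = (1.0110233 − 1)/(65/365) = 0.061900 → 6.19%.

6.19%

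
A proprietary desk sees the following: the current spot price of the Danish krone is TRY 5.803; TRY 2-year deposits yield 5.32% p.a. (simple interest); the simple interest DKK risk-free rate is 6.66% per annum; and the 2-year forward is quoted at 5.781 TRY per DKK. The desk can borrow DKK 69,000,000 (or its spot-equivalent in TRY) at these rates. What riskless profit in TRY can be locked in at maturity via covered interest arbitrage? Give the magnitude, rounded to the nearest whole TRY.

T = 2 years.
Route A — deposit DKK, sell forward: 69,000,000 × 1.133200 × 5.781 = TRY 452,021,014.80.
Route B — convert at spot, deposit TRY: 69,000,000 × 5.803 × 1.106400 = TRY 443,010,304.80.
The quoted forward overvalues DKK, so borrow TRY, buy DKK at spot, deposit the DKK at 6.66%, and sell the proceeds forward at 5.781.
Arbitrage profit = |452,021,014.80 − 443,010,304.80| = TRY 9,010,710.

TRY 9,010,710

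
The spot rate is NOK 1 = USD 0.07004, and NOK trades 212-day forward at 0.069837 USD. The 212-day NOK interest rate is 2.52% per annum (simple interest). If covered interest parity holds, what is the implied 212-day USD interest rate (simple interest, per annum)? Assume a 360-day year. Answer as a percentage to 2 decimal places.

2.02%

T = 212/360 years.
By CIP, F/S equals the USD-to-NOK growth ratio: 0.069837/0.07004 = 0.9971017.
NOK growth factor: 1 + 0.0252×212/360 = 1.014840.
So the USD growth factor = 1.0118987.
(1.0118987 − 1)/T = 0.020205, i.e. 2.02%.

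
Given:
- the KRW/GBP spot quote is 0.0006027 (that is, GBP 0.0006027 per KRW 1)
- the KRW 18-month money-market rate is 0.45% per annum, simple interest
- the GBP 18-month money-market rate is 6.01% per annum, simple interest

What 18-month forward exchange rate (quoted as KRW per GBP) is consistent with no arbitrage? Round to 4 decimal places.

1532.2661

T = 18/12 years.
GBP accumulates by 1 + 0.0601×18/12 = 1.090150.
KRW accumulates by 1 + 0.0045×18/12 = 1.006750.
Forward (GBP per KRW) = 0.0006027 × 1.090150 / 1.006750 = 0.0006526281649.
Quoted the other way: 1/0.0006526281649 = 1532.2661 KRW per GBP.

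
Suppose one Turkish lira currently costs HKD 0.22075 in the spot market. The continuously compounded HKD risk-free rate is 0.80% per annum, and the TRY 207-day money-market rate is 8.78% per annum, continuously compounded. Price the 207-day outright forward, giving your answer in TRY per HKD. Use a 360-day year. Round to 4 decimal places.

4.7427

T = 207/360 years.
Growth of 1 HKD over T: e^(0.0080×207/360) = 1.0046106.
Growth of 1 TRY over T: e^(0.0878×207/360) = 1.0517811.
So F = 0.22075 × 1.0046106 / 1.0517811 = 0.2108498 (HKD/TRY).
Invert for TRY per HKD: 1 / 0.2108498 = 4.7427.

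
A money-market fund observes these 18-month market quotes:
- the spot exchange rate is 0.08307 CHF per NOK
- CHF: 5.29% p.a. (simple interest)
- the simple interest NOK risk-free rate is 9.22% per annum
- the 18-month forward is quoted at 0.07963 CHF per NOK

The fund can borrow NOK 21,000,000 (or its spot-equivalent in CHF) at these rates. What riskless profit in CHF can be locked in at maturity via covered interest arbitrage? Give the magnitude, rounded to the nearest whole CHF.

CHF 20,606

T = 18/12 years.
Invest the NOK and cover forward: 21,000,000 × 1.138300 × 0.07963 = CHF 1,903,499.41.
Convert at spot and invest in CHF: 21,000,000 × 0.08307 × 1.079350 = CHF 1,882,893.69.
The quoted forward overvalues NOK, so borrow CHF, buy NOK at spot, deposit the NOK at 9.22%, and sell the proceeds forward at 0.07963.
The gap between the two covered legs is CHF 20,606.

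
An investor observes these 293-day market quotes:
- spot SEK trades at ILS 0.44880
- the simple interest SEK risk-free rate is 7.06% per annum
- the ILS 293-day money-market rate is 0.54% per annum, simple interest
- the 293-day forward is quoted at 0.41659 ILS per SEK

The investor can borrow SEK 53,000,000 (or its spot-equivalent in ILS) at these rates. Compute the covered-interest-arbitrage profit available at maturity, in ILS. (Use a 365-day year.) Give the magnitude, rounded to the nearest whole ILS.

ILS 558,931

T = 293/365 years.
Route A — deposit SEK, sell forward: 53,000,000 × 1.0566734247 × 0.41659 = ILS 23,330,577.85.
Route B — convert at spot, deposit ILS: 53,000,000 × 0.44880 × 1.0043347945 = ILS 23,889,509.16.
The quoted forward undervalues SEK, so borrow SEK, convert to ILS at spot, deposit the ILS at 0.54%, and buy SEK forward at 0.41659 to cover the loan.
The gap between the two covered legs is ILS 558,931.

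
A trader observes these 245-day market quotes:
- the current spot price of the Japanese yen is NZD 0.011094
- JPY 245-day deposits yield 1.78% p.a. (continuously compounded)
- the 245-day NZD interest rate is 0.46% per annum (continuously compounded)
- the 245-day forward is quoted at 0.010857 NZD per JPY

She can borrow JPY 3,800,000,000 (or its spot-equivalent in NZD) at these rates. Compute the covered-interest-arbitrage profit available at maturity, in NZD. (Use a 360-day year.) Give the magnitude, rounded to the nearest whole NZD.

NZD 529,965

T = 245/360 years.
Invest the JPY and cover forward: 3,800,000,000 × 1.0121875592 × 0.010857 = NZD 41,759,417.25.
Convert at spot and invest in NZD: 3,800,000,000 × 0.011094 × 1.0031354609 = NZD 42,289,382.25.
The quoted forward undervalues JPY, so borrow JPY, convert to NZD at spot, deposit the NZD at 0.46%, and buy JPY forward at 0.010857 to cover the loan.
Arbitrage profit = |41,759,417.25 − 42,289,382.25| = NZD 529,965.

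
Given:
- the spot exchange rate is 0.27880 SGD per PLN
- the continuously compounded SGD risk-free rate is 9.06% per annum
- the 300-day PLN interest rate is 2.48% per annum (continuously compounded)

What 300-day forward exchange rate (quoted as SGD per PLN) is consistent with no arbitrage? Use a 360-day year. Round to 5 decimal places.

T = 300/360 years.
SGD accumulates by e^(0.0906×300/360) = 1.0784232.
Growth of 1 PLN over T: e^(0.0248×300/360) = 1.0208817.
Forward (SGD per PLN) = 0.2788 × 1.0784232 / 1.0208817 = 0.2945144.

0.29451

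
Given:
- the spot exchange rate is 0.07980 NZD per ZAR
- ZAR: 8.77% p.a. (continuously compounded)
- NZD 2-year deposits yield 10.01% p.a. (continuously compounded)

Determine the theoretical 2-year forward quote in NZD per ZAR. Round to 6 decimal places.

0.081804

T = 2 years.
NZD accumulates by e^(0.1001×2) = 1.2216471.
Growth of 1 ZAR over T: e^(0.0877×2) = 1.1917228.
CIP: F = S · (grow NZD)/(grow ZAR) = 0.0798 × 1.2216471/1.1917228 = 0.08180379 NZD per ZAR.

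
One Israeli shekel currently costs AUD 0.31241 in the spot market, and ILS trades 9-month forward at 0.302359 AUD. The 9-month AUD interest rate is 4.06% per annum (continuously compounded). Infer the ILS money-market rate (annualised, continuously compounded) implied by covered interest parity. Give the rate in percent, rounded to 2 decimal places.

T = 9/12 years.
By CIP, F/S equals the AUD-to-ILS growth ratio: 0.302359/0.31241 = 0.9678275.
The AUD side grows by e^(0.0406×9/12) = 1.0309183.
Hence g_ILS = 1.0651881.
r = ln(1.0651881)/(9/12) = 0.084202 → 8.42%.

8.42%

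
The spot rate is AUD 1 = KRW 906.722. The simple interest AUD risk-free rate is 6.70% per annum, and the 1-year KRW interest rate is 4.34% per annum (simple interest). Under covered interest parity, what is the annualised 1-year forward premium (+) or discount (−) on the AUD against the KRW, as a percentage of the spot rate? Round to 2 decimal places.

T = 1 year.
CIP forward (KRW per AUD) = 906.722 × 1.043400/1.067000 = 886.667043.
(F − S)/S ÷ T = (886.667043 − 906.722)/906.722/1 = -0.022118 → -2.21%.

-2.21%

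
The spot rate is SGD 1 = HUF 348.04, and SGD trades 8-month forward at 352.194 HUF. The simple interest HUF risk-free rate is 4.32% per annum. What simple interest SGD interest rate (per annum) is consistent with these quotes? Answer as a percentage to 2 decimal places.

2.50%

T = 8/12 years.
By CIP, F/S equals the HUF-to-SGD growth ratio: 352.194/348.04 = 1.0119354.
HUF growth factor: 1 + 0.0432×8/12 = 1.028800.
Hence g_SGD = 1.0166657.
r = (1.0166657 − 1)/(8/12) = 0.024999 → 2.50%.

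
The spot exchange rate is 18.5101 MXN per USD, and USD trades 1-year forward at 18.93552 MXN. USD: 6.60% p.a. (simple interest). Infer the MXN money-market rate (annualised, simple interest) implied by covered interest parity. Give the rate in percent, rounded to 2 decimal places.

T = 1 year.
By CIP, F/S equals the MXN-to-USD growth ratio: 18.93552/18.5101 = 1.0229831.
The USD side grows by 1 + 0.0660×1 = 1.066000.
Hence g_MXN = 1.090500.
r = (1.090500 − 1)/1 = 0.090500 → 9.05%.

9.05%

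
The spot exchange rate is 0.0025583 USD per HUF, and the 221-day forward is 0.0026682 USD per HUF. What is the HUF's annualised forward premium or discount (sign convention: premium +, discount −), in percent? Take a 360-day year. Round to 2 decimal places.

+7.00%

T = 221/360 years.
(F − S)/S = (0.0026682 − 0.0025583)/0.0025583 = 0.0429582.
Per annum: 0.0429582 / (221/360) = 0.069977 = 7.00%.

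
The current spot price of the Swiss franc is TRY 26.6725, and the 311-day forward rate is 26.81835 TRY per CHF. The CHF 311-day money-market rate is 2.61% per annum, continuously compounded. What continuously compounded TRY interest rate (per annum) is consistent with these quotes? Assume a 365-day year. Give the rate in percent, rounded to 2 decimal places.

T = 311/365 years.
F/S = 26.81835/26.6725 = 1.0054682 = (growth of TRY) / (growth of CHF).
CHF growth factor: e^(0.0261×311/365) = 1.0224878.
So the TRY growth factor = 1.028079.
Take logs: ln 1.028079 / (311/365) = 0.032500, so 3.25%.

3.25%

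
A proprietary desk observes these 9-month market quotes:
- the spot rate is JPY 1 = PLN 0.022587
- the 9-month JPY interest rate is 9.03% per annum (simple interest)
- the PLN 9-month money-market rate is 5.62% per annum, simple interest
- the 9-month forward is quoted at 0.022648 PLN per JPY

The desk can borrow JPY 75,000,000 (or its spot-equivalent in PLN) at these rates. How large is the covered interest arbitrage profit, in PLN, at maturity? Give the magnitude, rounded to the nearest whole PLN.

PLN 48,210

T = 9/12 years.
Invest the JPY and cover forward: 75,000,000 × 1.067725 × 0.022648 = PLN 1,813,637.69.
Convert at spot and invest in PLN: 75,000,000 × 0.022587 × 1.042150 = PLN 1,765,428.15.
The quoted forward overvalues JPY, so borrow PLN, buy JPY at spot, deposit the JPY at 9.03%, and sell the proceeds forward at 0.022648.
The gap between the two covered legs is PLN 48,210.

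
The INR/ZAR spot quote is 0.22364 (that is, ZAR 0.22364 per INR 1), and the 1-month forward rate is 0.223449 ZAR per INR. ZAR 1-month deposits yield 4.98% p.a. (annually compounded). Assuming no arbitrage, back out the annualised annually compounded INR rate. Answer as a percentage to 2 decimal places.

6.06%

T = 1/12 years.
F/S = 0.223449/0.22364 = 0.9991459 = (growth of ZAR) / (growth of INR).
ZAR growth factor: (1 + 0.0498)^(1/12) = 1.0040582.
So the INR growth factor = 1.0049165.
r = 1.0049165^(12/1) − 1 = 0.060620 → 6.06%.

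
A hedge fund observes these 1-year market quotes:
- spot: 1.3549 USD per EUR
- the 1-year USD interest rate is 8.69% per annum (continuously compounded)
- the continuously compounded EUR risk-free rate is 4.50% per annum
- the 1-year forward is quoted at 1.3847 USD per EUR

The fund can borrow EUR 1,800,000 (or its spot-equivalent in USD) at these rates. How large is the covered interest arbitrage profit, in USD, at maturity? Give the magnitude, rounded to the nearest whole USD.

T = 1 year.
Route A — deposit EUR, sell forward: 1,800,000 × 1.04602786 × 1.3847 = USD 2,607,182.60.
Route B — convert at spot, deposit USD: 1,800,000 × 1.3549 × 1.090787596 = USD 2,660,234.60.
The quoted forward undervalues EUR, so borrow EUR, convert to USD at spot, deposit the USD at 8.69%, and buy EUR forward at 1.3847 to cover the loan.
The gap between the two covered legs is USD 53,052.

USD 53,052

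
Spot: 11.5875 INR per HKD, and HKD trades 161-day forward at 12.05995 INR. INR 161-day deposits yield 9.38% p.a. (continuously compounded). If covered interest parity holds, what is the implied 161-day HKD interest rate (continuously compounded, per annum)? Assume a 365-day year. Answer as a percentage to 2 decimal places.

T = 161/365 years.
F/S = 12.05995/11.5875 = 1.0407724 = (growth of INR) / (growth of HKD).
The INR side grows by e^(0.0938×161/365) = 1.0422427.
So the HKD growth factor = 1.0014127.
Take logs: ln 1.0014127 / (161/365) = 0.003200, so 0.32%.

0.32%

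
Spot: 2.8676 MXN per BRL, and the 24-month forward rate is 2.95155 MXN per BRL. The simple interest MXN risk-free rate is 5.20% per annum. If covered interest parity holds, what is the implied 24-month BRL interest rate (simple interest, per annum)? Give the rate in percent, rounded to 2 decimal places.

3.63%

T = 2 years.
F/S = 2.95155/2.8676 = 1.0292754 = (growth of MXN) / (growth of BRL).
The MXN side grows by 1 + 0.0520×2 = 1.104000.
That pins the BRL growth at 1.0725992.
(1.0725992 − 1)/T = 0.036300, i.e. 3.63%.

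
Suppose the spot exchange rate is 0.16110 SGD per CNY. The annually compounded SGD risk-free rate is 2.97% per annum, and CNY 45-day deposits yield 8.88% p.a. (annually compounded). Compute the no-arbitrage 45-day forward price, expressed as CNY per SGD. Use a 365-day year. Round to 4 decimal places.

T = 45/365 years.
Growth of 1 SGD over T: (1 + 0.0297)^(45/365) = 1.0036148.
CNY accumulates by (1 + 0.0888)^(45/365) = 1.010544.
So F = 0.1611 × 1.0036148 / 1.010544 = 0.1599954 (SGD/CNY).
Invert for CNY per SGD: 1 / 0.1599954 = 6.2502.

6.2502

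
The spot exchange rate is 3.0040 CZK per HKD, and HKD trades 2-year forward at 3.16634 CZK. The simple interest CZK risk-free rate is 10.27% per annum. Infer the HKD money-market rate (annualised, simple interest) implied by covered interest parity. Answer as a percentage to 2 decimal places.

T = 2 years.
F/S = 3.16634/3.004 = 1.0540413 = (growth of CZK) / (growth of HKD).
CZK growth factor: 1 + 0.1027×2 = 1.205400.
Hence g_HKD = 1.1435985.
r = (1.1435985 − 1)/2 = 0.071799 → 7.18%.

7.18%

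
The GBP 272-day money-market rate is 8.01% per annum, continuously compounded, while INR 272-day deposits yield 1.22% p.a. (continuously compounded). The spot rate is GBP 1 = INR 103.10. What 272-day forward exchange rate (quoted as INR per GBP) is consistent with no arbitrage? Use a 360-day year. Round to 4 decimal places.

97.9441

T = 272/360 years.
INR accumulates by e^(0.0122×272/360) = 1.00926039.
Growth of 1 GBP over T: e^(0.0801×272/360) = 1.06238885.
So F = 103.1 × 1.00926039 / 1.06238885 = 97.944125 (INR/GBP).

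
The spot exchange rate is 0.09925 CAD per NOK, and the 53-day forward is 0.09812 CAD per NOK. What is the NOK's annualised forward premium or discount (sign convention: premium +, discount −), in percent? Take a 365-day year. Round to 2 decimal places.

-7.84%

T = 53/365 years.
(F − S)/S = (0.09812 − 0.09925)/0.09925 = -0.0113854.
Per annum: -0.0113854 / (53/365) = -0.078409 = -7.84%.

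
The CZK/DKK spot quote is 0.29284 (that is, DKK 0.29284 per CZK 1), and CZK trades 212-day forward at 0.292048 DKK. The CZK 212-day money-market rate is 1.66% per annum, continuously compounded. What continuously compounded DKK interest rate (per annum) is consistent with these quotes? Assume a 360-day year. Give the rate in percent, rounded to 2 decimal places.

T = 212/360 years.
By CIP, F/S equals the DKK-to-CZK growth ratio: 0.292048/0.29284 = 0.9972955.
CZK growth factor: e^(0.0166×212/360) = 1.0098235.
That pins the DKK growth at 1.0070924.
r = ln(1.0070924)/(212/360) = 0.012001 → 1.20%.

1.20%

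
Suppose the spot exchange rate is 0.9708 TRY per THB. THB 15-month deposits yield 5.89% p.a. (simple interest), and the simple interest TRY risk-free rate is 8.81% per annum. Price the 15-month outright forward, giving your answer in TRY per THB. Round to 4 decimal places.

1.0038

T = 15/12 years.
TRY growth factor: 1 + 0.0881×15/12 = 1.110125.
THB growth factor: 1 + 0.0589×15/12 = 1.073625.
Forward (TRY per THB) = 0.9708 × 1.110125 / 1.073625 = 1.003804.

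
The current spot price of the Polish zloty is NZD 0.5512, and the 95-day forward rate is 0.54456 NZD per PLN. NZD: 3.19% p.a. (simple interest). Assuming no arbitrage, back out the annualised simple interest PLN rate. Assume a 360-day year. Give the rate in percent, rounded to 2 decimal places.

T = 95/360 years.
F/S = 0.54456/0.5512 = 0.9879536 = (growth of NZD) / (growth of PLN).
NZD growth factor: 1 + 0.0319×95/360 = 1.0084181.
Hence g_PLN = 1.020714.
(1.020714 − 1)/T = 0.078495, i.e. 7.85%.

7.85%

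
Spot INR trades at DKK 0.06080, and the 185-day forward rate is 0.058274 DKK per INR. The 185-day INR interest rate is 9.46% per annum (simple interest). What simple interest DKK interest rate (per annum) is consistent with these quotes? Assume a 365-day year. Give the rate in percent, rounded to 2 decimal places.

0.87%

T = 185/365 years.
By CIP, F/S equals the DKK-to-INR growth ratio: 0.058274/0.0608 = 0.9584539.
The INR side grows by 1 + 0.0946×185/365 = 1.0479479.
That pins the DKK growth at 1.0044098.
r = (1.0044098 − 1)/(185/365) = 0.008700 → 0.87%.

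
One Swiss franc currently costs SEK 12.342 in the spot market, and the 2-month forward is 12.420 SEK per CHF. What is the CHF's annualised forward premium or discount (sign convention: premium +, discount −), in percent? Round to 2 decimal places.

+3.79%

T = 2/12 years.
(F − S)/S = (12.420 − 12.342)/12.342 = 0.0063199.
Annualise by dividing by T: 0.0063199 / (2/12) = 0.037919 → 3.79%.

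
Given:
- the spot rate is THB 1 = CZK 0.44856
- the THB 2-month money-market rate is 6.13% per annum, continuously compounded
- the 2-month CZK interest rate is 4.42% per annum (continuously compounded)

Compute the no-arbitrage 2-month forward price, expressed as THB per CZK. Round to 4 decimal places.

2.2357

T = 2/12 years.
CZK growth factor: e^(0.0442×2/12) = 1.0073939.
THB accumulates by e^(0.0613×2/12) = 1.010269.
CIP: F = S · (grow CZK)/(grow THB) = 0.44856 × 1.0073939/1.010269 = 0.4472835 CZK per THB.
Quoted the other way: 1/0.4472835 = 2.2357 THB per CZK.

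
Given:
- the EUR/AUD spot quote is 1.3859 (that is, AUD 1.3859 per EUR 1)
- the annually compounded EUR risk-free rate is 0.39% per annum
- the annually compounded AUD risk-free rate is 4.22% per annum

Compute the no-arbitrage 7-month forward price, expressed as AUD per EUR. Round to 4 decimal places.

1.4165

T = 7/12 years.
AUD accumulates by (1 + 0.0422)^(7/12) = 1.0244045.
EUR growth factor: (1 + 0.0039)^(7/12) = 1.0022732.
CIP: F = S · (grow AUD)/(grow EUR) = 1.3859 × 1.0244045/1.0022732 = 1.416502 AUD per EUR.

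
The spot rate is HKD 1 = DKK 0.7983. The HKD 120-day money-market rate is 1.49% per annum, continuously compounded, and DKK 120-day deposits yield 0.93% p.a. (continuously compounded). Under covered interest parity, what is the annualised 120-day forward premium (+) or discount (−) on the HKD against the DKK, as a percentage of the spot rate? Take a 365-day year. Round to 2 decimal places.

-0.56%

T = 120/365 years.
CIP forward (DKK per HKD) = 0.7983 × 1.0030622/1.0049106 = 0.7968316.
(F − S)/S ÷ T = (0.7968316 − 0.7983)/0.7983/(120/365) = -0.005595 → -0.56%.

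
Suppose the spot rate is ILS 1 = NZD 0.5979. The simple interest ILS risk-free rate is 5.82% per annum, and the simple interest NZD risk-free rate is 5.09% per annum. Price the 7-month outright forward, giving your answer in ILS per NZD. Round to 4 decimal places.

1.6794

T = 7/12 years.
NZD growth factor: 1 + 0.0509×7/12 = 1.0296917.
Growth of 1 ILS over T: 1 + 0.0582×7/12 = 1.033950.
CIP: F = S · (grow NZD)/(grow ILS) = 0.5979 × 1.0296917/1.033950 = 0.5954376 NZD per ILS.
Invert for ILS per NZD: 1 / 0.5954376 = 1.6794.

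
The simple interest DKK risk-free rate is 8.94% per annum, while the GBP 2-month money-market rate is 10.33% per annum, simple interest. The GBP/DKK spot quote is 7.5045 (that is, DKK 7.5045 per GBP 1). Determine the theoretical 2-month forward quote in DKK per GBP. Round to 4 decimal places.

T = 2/12 years.
DKK accumulates by 1 + 0.0894×2/12 = 1.014900.
Growth of 1 GBP over T: 1 + 0.1033×2/12 = 1.0172167.
CIP: F = S · (grow DKK)/(grow GBP) = 7.5045 × 1.014900/1.0172167 = 7.487409 DKK per GBP.

7.4874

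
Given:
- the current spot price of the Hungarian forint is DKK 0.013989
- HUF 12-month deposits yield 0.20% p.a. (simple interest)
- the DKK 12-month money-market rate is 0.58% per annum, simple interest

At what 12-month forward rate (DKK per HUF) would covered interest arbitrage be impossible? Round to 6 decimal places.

T = 1 year.
DKK accumulates by 1 + 0.0058×1 = 1.005800.
Growth of 1 HUF over T: 1 + 0.0020×1 = 1.002000.
So F = 0.013989 × 1.005800 / 1.002000 = 0.01404205 (DKK/HUF).

0.014042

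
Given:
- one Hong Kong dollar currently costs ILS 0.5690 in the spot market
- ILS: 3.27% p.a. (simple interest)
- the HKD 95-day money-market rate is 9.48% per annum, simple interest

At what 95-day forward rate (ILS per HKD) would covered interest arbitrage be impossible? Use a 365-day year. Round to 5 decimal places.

0.56002

T = 95/365 years.
ILS accumulates by 1 + 0.0327×95/365 = 1.008511.
HKD accumulates by 1 + 0.0948×95/365 = 1.024674.
CIP: F = S · (grow ILS)/(grow HKD) = 0.569 × 1.008511/1.024674 = 0.5600247 ILS per HKD.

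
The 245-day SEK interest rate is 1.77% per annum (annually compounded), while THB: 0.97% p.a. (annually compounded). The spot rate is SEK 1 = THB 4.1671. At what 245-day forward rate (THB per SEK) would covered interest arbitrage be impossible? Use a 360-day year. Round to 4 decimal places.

T = 245/360 years.
Growth of 1 THB over T: (1 + 0.0097)^(245/360) = 1.0065912.
Growth of 1 SEK over T: (1 + 0.0177)^(245/360) = 1.012012.
CIP: F = S · (grow THB)/(grow SEK) = 4.1671 × 1.0065912/1.012012 = 4.144779 THB per SEK.

4.1448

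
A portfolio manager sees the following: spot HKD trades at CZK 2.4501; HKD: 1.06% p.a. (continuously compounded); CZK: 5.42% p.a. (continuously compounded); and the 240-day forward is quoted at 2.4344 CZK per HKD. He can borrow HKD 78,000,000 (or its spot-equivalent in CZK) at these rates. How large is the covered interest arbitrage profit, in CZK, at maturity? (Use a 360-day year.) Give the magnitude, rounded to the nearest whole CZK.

CZK 6,909,641

T = 240/360 years.
Invest the HKD and cover forward: 78,000,000 × 1.00709169448 × 2.4344 = CZK 191,229,793.64.
Convert at spot and invest in CZK: 78,000,000 × 2.4501 × 1.03679407649 = CZK 198,139,435.01.
The quoted forward undervalues HKD, so borrow HKD, convert to CZK at spot, deposit the CZK at 5.42%, and buy HKD forward at 2.4344 to cover the loan.
The gap between the two covered legs is CZK 6,909,641.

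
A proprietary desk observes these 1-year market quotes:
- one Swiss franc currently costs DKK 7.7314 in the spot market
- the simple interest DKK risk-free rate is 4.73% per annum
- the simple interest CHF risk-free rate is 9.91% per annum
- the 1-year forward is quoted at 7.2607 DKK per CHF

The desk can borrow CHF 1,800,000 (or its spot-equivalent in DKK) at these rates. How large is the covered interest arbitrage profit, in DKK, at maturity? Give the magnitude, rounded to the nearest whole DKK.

DKK 210,348

T = 1 year.
Keep in CHF, deliver into the forward: 1,800,000·1.099100·7.2607 = DKK 14,364,423.67.
Swap to DKK now, deposit: 1,800,000·7.7314·1.047300 = DKK 14,574,771.40.
The quoted forward undervalues CHF, so borrow CHF, convert to DKK at spot, deposit the DKK at 4.73%, and buy CHF forward at 7.2607 to cover the loan.
The gap between the two covered legs is DKK 210,348.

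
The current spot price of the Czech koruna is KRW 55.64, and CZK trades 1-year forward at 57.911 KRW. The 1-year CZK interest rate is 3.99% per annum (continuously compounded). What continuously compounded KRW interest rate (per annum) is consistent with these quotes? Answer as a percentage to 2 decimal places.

7.99%

T = 1 year.
CIP gives F = S · g_KRW/g_CZK, so g_KRW/g_CZK = 57.911/55.64 = 1.0408160.
The CZK side grows by e^(0.0399×1) = 1.0407067.
Hence g_KRW = 1.0831842.
r = ln(1.0831842)/1 = 0.079905 → 7.99%.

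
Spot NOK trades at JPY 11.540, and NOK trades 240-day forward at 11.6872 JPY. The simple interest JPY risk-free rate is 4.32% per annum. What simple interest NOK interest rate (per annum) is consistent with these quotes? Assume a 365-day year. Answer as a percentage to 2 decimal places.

2.35%

T = 240/365 years.
By CIP, F/S equals the JPY-to-NOK growth ratio: 11.6872/11.54 = 1.0127556.
JPY growth factor: 1 + 0.0432×240/365 = 1.0284055.
Hence g_NOK = 1.0154528.
r = (1.0154528 − 1)/(240/365) = 0.023501 → 2.35%.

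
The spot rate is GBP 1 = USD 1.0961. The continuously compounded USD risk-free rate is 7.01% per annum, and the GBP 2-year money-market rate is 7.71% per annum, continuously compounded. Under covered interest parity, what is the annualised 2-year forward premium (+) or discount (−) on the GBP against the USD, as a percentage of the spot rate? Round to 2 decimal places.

-0.70%

T = 2 years.
F = S · g_USD/g_GBP = 1.0961 × 1.1505039/1.1667242 = 1.0808615.
Annualised premium = (F − S)/S × (1/T) = (1.0808615 − 1.0961)/1.0961 ÷ 2 = -0.70%.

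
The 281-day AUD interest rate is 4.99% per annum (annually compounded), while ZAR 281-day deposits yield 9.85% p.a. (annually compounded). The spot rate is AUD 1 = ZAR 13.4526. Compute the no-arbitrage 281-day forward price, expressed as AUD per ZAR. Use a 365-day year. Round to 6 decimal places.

0.071790

T = 281/365 years.
ZAR growth factor: (1 + 0.0985)^(281/365) = 1.0750049.
Growth of 1 AUD over T: (1 + 0.0499)^(281/365) = 1.038200.
CIP: F = S · (grow ZAR)/(grow AUD) = 13.4526 × 1.0750049/1.038200 = 13.92950 ZAR per AUD.
Invert for AUD per ZAR: 1 / 13.92950 = 0.071790.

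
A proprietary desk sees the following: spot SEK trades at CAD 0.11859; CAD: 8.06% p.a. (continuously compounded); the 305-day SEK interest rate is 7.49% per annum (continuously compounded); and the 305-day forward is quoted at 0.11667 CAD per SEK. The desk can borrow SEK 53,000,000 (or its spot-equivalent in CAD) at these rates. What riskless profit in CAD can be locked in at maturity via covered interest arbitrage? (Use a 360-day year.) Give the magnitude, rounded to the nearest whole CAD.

CAD 140,846

T = 305/360 years.
Keep in SEK, deliver into the forward: 53,000,000·1.065513609·0.11667 = CAD 6,588,614.06.
Swap to CAD now, deposit: 53,000,000·0.11859·1.070671596 = CAD 6,729,460.06.
The quoted forward undervalues SEK, so borrow SEK, convert to CAD at spot, deposit the CAD at 8.06%, and buy SEK forward at 0.11667 to cover the loan.
Arbitrage profit = |6,588,614.06 − 6,729,460.06| = CAD 140,846.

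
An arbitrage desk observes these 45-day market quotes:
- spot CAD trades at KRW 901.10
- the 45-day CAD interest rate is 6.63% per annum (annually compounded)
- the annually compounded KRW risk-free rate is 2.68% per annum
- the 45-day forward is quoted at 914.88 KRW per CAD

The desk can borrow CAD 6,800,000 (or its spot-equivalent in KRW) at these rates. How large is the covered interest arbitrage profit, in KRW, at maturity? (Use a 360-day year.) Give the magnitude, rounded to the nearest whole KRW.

KRW 123,535,384

T = 45/360 years.
Keep in CAD, deliver into the forward: 6,800,000·1.008056620301·914.88 = KRW 6,271,305,717.31.
Swap to KRW now, deposit: 6,800,000·901.10·1.003311366754 = KRW 6,147,770,333.56.
The quoted forward overvalues CAD, so borrow KRW, buy CAD at spot, deposit the CAD at 6.63%, and sell the proceeds forward at 914.88.
Profit = 6,271,305,717.31 − 6,147,770,333.56 = KRW 123,535,384.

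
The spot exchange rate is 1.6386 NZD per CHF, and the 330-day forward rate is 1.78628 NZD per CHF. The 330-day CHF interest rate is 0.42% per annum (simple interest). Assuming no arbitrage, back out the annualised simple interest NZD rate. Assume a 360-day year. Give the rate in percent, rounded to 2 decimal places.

T = 330/360 years.
F/S = 1.78628/1.6386 = 1.0901257 = (growth of NZD) / (growth of CHF).
The CHF side grows by 1 + 0.0042×330/360 = 1.003850.
So the NZD growth factor = 1.0943227.
r = (1.0943227 − 1)/(330/360) = 0.102897 → 10.29%.

10.29%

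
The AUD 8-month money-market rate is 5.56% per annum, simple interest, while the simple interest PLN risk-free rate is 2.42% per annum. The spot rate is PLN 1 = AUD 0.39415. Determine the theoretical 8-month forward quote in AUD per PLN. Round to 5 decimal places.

0.40227

T = 8/12 years.
AUD accumulates by 1 + 0.0556×8/12 = 1.0370667.
PLN growth factor: 1 + 0.0242×8/12 = 1.0161333.
CIP: F = S · (grow AUD)/(grow PLN) = 0.39415 × 1.0370667/1.0161333 = 0.4022699 AUD per PLN.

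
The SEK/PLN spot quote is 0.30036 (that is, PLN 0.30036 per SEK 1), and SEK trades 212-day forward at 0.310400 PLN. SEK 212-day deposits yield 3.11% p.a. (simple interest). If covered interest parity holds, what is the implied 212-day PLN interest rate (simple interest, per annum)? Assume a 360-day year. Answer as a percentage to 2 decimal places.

8.89%

T = 212/360 years.
F/S = 0.3104/0.30036 = 1.0334266 = (growth of PLN) / (growth of SEK).
SEK growth factor: 1 + 0.0311×212/360 = 1.0183144.
So the PLN growth factor = 1.0523532.
r = (1.0523532 − 1)/(212/360) = 0.088902 → 8.89%.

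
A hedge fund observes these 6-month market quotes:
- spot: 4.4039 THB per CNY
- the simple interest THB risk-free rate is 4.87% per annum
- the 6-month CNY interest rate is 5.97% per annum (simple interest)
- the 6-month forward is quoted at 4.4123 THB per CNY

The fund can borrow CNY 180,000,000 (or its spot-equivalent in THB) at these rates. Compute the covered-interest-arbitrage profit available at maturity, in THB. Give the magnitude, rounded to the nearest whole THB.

THB 5,916,994

T = 6/12 years.
Route A — deposit CNY, sell forward: 180,000,000 × 1.029850 × 4.4123 = THB 817,921,287.90.
Route B — convert at spot, deposit THB: 180,000,000 × 4.4039 × 1.024350 = THB 812,004,293.70.
The quoted forward overvalues CNY, so borrow THB, buy CNY at spot, deposit the CNY at 5.97%, and sell the proceeds forward at 4.4123.
The gap between the two covered legs is THB 5,916,994.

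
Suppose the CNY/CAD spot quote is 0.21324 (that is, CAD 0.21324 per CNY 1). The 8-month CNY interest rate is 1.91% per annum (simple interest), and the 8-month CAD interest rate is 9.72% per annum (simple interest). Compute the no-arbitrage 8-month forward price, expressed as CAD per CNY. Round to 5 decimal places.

T = 8/12 years.
CAD growth factor: 1 + 0.0972×8/12 = 1.064800.
Growth of 1 CNY over T: 1 + 0.0191×8/12 = 1.0127333.
Forward (CAD per CNY) = 0.21324 × 1.064800 / 1.0127333 = 0.2242031.

0.22420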